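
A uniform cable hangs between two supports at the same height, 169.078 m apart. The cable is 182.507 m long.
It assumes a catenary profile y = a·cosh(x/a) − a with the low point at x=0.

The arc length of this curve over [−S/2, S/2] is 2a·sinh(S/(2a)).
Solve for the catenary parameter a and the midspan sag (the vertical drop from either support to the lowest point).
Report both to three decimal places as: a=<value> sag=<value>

a=123.895 sag=29.979

seed: a₀ = √(S³/(24(L−S))) = √(169.078³/(24·13.429)) = 122.462521
iter 1: u=0.690325  f(a)=+3.236e-01  f'(a)=-2.299e-01  a ← 122.462521 − (+3.236e-01/-2.299e-01) = 123.869948
iter 2: u=0.682482  f(a)=+5.664e-03  f'(a)=-2.220e-01  a ← 123.869948 − (+5.664e-03/-2.220e-01) = 123.895465
iter 3: u=0.682341  f(a)=+1.803e-06  f'(a)=-2.218e-01  a ← 123.895465 − (+1.803e-06/-2.218e-01) = 123.895474
iter 4: u=0.682341  f(a)=+1.705e-13  f'(a)=-2.218e-01  a ← 123.895474 − (+1.705e-13/-2.218e-01) = 123.895474
converged: |Δa| < 1e-12 after 4 iterations
sag = a·(cosh(S/(2a)) − 1) = 123.895474·(cosh(0.682341) − 1) = 29.978792
T_max/T_min = cosh(S/(2a)) = 1.241968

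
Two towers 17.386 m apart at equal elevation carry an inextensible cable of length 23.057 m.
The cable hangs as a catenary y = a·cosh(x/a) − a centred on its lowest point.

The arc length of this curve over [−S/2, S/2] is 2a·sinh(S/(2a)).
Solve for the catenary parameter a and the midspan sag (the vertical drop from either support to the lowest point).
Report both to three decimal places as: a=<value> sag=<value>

a=6.498 sag=6.736

seed: a₀ = √(S³/(24(L−S))) = √(17.386³/(24·5.671)) = 6.213897
iter 1: u=1.398961  f(a)=+5.815e-01  f'(a)=-2.208e+00  a ← 6.213897 − (+5.815e-01/-2.208e+00) = 6.477216
iter 2: u=1.342089  f(a)=+3.901e-02  f'(a)=-1.921e+00  a ← 6.477216 − (+3.901e-02/-1.921e+00) = 6.497519
iter 3: u=1.337895  f(a)=+2.034e-04  f'(a)=-1.901e+00  a ← 6.497519 − (+2.034e-04/-1.901e+00) = 6.497626
iter 4: u=1.337873  f(a)=+5.595e-09  f'(a)=-1.901e+00  a ← 6.497626 − (+5.595e-09/-1.901e+00) = 6.497626
iter 5: u=1.337873  f(a)=+3.553e-15  f'(a)=-1.901e+00  a ← 6.497626 − (+3.553e-15/-1.901e+00) = 6.497626
converged: |Δa| < 1e-12 after 5 iterations
sag = a·(cosh(S/(2a)) − 1) = 6.497626·(cosh(1.337873) − 1) = 6.735871
T_max/T_min = cosh(S/(2a)) = 2.036667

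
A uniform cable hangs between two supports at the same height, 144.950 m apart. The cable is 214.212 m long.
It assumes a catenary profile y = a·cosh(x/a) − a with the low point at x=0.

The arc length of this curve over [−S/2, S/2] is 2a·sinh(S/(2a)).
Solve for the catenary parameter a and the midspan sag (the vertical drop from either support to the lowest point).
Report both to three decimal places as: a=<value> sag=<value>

a=45.586 sag=70.818

seed: a₀ = √(S³/(24(L−S))) = √(144.950³/(24·69.262)) = 42.802999
iter 1: u=1.693222  f(a)=+1.063e+01  f'(a)=-4.264e+00  a ← 42.802999 − (+1.063e+01/-4.264e+00) = 45.296716
iter 2: u=1.600006  f(a)=+1.000e+00  f'(a)=-3.497e+00  a ← 45.296716 − (+1.000e+00/-3.497e+00) = 45.582740
iter 3: u=1.589966  f(a)=+1.088e-02  f'(a)=-3.421e+00  a ← 45.582740 − (+1.088e-02/-3.421e+00) = 45.585918
iter 4: u=1.589855  f(a)=+1.317e-06  f'(a)=-3.420e+00  a ← 45.585918 − (+1.317e-06/-3.420e+00) = 45.585919
iter 5: u=1.589855  f(a)=+5.684e-14  f'(a)=-3.420e+00  a ← 45.585919 − (+5.684e-14/-3.420e+00) = 45.585919
converged: |Δa| < 1e-12 after 5 iterations
sag = a·(cosh(S/(2a)) − 1) = 45.585919·(cosh(1.589855) − 1) = 70.817566
T_max/T_min = cosh(S/(2a)) = 2.553497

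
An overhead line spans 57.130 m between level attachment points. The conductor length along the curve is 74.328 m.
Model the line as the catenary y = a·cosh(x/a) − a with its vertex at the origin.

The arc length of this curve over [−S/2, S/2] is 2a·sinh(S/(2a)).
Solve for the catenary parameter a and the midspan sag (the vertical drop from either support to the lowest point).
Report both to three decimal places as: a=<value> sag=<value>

seed: a₀ = √(S³/(24(L−S))) = √(57.130³/(24·17.198)) = 21.254542
iter 1: u=1.343948  f(a)=+1.622e+00  f'(a)=-1.930e+00  a ← 21.254542 − (+1.622e+00/-1.930e+00) = 22.094736
iter 2: u=1.292842  f(a)=+1.011e-01  f'(a)=-1.696e+00  a ← 22.094736 − (+1.011e-01/-1.696e+00) = 22.154347
iter 3: u=1.289363  f(a)=+4.510e-04  f'(a)=-1.681e+00  a ← 22.154347 − (+4.510e-04/-1.681e+00) = 22.154615
iter 4: u=1.289348  f(a)=+9.058e-09  f'(a)=-1.681e+00  a ← 22.154615 − (+9.058e-09/-1.681e+00) = 22.154615
iter 5: u=1.289348  f(a)=-1.421e-14  f'(a)=-1.681e+00  a ← 22.154615 − (-1.421e-14/-1.681e+00) = 22.154615
converged: |Δa| < 1e-12 after 5 iterations
sag = a·(cosh(S/(2a)) − 1) = 22.154615·(cosh(1.289348) − 1) = 21.111883
T_max/T_min = cosh(S/(2a)) = 1.952934

a=22.155 sag=21.112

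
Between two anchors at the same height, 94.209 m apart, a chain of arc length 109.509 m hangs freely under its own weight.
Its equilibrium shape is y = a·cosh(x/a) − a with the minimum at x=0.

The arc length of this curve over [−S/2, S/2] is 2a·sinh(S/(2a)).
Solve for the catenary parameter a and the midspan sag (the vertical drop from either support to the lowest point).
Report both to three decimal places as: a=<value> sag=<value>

a=48.840 sag=24.532

seed: a₀ = √(S³/(24(L−S))) = √(94.209³/(24·15.300)) = 47.718552
iter 1: u=0.987132  f(a)=+7.630e-01  f'(a)=-7.060e-01  a ← 47.718552 − (+7.630e-01/-7.060e-01) = 48.799305
iter 2: u=0.965270  f(a)=+2.669e-02  f'(a)=-6.573e-01  a ← 48.799305 − (+2.669e-02/-6.573e-01) = 48.839908
iter 3: u=0.964467  f(a)=+3.528e-05  f'(a)=-6.556e-01  a ← 48.839908 − (+3.528e-05/-6.556e-01) = 48.839961
iter 4: u=0.964466  f(a)=+6.183e-11  f'(a)=-6.556e-01  a ← 48.839961 − (+6.183e-11/-6.556e-01) = 48.839961
iter 5: u=0.964466  f(a)=-1.421e-14  f'(a)=-6.556e-01  a ← 48.839961 − (-1.421e-14/-6.556e-01) = 48.839961
converged: |Δa| < 1e-12 after 5 iterations
sag = a·(cosh(S/(2a)) − 1) = 48.839961·(cosh(0.964466) − 1) = 24.531675
T_max/T_min = cosh(S/(2a)) = 1.502287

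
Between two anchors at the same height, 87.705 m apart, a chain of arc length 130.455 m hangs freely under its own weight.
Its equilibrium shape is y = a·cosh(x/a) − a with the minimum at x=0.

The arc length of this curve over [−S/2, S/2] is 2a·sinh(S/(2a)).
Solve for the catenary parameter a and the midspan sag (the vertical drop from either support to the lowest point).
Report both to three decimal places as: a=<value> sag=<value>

seed: a₀ = √(S³/(24(L−S))) = √(87.705³/(24·42.750)) = 25.642647
iter 1: u=1.710139  f(a)=+6.705e+00  f'(a)=-4.417e+00  a ← 25.642647 − (+6.705e+00/-4.417e+00) = 27.160591
iter 2: u=1.614564  f(a)=+6.415e-01  f'(a)=-3.609e+00  a ← 27.160591 − (+6.415e-01/-3.609e+00) = 27.338341
iter 3: u=1.604066  f(a)=+7.243e-03  f'(a)=-3.528e+00  a ← 27.338341 − (+7.243e-03/-3.528e+00) = 27.340394
iter 4: u=1.603945  f(a)=+9.466e-07  f'(a)=-3.527e+00  a ← 27.340394 − (+9.466e-07/-3.527e+00) = 27.340394
iter 5: u=1.603945  f(a)=+2.842e-14  f'(a)=-3.527e+00  a ← 27.340394 − (+2.842e-14/-3.527e+00) = 27.340394
converged: |Δa| < 1e-12 after 5 iterations
sag = a·(cosh(S/(2a)) − 1) = 27.340394·(cosh(1.603945) − 1) = 43.385301
T_max/T_min = cosh(S/(2a)) = 2.586857

a=27.340 sag=43.385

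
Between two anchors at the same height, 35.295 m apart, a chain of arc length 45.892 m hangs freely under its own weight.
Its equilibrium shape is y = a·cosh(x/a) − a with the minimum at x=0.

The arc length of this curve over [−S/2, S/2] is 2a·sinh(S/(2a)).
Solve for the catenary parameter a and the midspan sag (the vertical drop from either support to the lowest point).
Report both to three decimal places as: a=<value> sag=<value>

a=13.704 sag=13.023

seed: a₀ = √(S³/(24(L−S))) = √(35.295³/(24·10.597)) = 13.148393
iter 1: u=1.342179  f(a)=+9.965e-01  f'(a)=-1.922e+00  a ← 13.148393 − (+9.965e-01/-1.922e+00) = 13.666959
iter 2: u=1.291253  f(a)=+6.198e-02  f'(a)=-1.689e+00  a ← 13.666959 − (+6.198e-02/-1.689e+00) = 13.703651
iter 3: u=1.287796  f(a)=+2.750e-04  f'(a)=-1.674e+00  a ← 13.703651 − (+2.750e-04/-1.674e+00) = 13.703815
iter 4: u=1.287780  f(a)=+5.467e-09  f'(a)=-1.674e+00  a ← 13.703815 − (+5.467e-09/-1.674e+00) = 13.703815
iter 5: u=1.287780  f(a)=+0.000e+00  f'(a)=-1.674e+00  a ← 13.703815 − (+0.000e+00/-1.674e+00) = 13.703815
converged: |Δa| < 1e-12 after 5 iterations
sag = a·(cosh(S/(2a)) − 1) = 13.703815·(cosh(1.287780) − 1) = 13.022828
T_max/T_min = cosh(S/(2a)) = 1.950307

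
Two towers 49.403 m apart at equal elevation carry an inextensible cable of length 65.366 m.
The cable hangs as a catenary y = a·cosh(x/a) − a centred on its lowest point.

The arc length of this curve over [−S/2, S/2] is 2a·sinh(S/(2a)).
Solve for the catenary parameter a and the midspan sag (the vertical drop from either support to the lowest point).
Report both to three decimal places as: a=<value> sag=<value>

a=18.543 sag=19.034

seed: a₀ = √(S³/(24(L−S))) = √(49.403³/(24·15.963)) = 17.740551
iter 1: u=1.392375  f(a)=+1.621e+00  f'(a)=-2.174e+00  a ← 17.740551 − (+1.621e+00/-2.174e+00) = 18.486230
iter 2: u=1.336211  f(a)=+1.078e-01  f'(a)=-1.893e+00  a ← 18.486230 − (+1.078e-01/-1.893e+00) = 18.543165
iter 3: u=1.332108  f(a)=+5.519e-04  f'(a)=-1.874e+00  a ← 18.543165 − (+5.519e-04/-1.874e+00) = 18.543460
iter 4: u=1.332087  f(a)=+1.463e-08  f'(a)=-1.874e+00  a ← 18.543460 − (+1.463e-08/-1.874e+00) = 18.543460
iter 5: u=1.332087  f(a)=+1.421e-14  f'(a)=-1.874e+00  a ← 18.543460 − (+1.421e-14/-1.874e+00) = 18.543460
converged: |Δa| < 1e-12 after 5 iterations
sag = a·(cosh(S/(2a)) − 1) = 18.543460·(cosh(1.332087) − 1) = 19.033639
T_max/T_min = cosh(S/(2a)) = 2.026434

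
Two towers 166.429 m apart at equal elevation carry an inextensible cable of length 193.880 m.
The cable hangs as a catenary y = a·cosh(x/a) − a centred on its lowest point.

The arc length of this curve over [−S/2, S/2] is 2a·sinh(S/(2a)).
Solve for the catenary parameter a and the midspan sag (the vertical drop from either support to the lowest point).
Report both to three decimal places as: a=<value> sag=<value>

a=85.644 sag=43.709

seed: a₀ = √(S³/(24(L−S))) = √(166.429³/(24·27.451)) = 83.648624
iter 1: u=0.994810  f(a)=+1.391e+00  f'(a)=-7.236e-01  a ← 83.648624 − (+1.391e+00/-7.236e-01) = 85.570578
iter 2: u=0.972466  f(a)=+4.938e-02  f'(a)=-6.731e-01  a ← 85.570578 − (+4.938e-02/-6.731e-01) = 85.643939
iter 3: u=0.971633  f(a)=+6.731e-05  f'(a)=-6.712e-01  a ← 85.643939 − (+6.731e-05/-6.712e-01) = 85.644039
iter 4: u=0.971632  f(a)=+1.255e-10  f'(a)=-6.712e-01  a ← 85.644039 − (+1.255e-10/-6.712e-01) = 85.644039
iter 5: u=0.971632  f(a)=-2.842e-14  f'(a)=-6.712e-01  a ← 85.644039 − (-2.842e-14/-6.712e-01) = 85.644039
converged: |Δa| < 1e-12 after 5 iterations
sag = a·(cosh(S/(2a)) − 1) = 85.644039·(cosh(0.971632) − 1) = 43.709218
T_max/T_min = cosh(S/(2a)) = 1.510359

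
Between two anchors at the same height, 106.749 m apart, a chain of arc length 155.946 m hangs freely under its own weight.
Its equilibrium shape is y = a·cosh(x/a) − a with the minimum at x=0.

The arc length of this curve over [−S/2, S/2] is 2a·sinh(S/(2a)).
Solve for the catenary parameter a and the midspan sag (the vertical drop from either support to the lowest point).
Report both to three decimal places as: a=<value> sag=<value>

a=34.116 sag=50.994

seed: a₀ = √(S³/(24(L−S))) = √(106.749³/(24·49.197)) = 32.097469
iter 1: u=1.662888  f(a)=+7.267e+00  f'(a)=-4.001e+00  a ← 32.097469 − (+7.267e+00/-4.001e+00) = 33.913749
iter 2: u=1.573831  f(a)=+6.625e-01  f'(a)=-3.302e+00  a ← 33.913749 − (+6.625e-01/-3.302e+00) = 34.114370
iter 3: u=1.564575  f(a)=+6.725e-03  f'(a)=-3.235e+00  a ← 34.114370 − (+6.725e-03/-3.235e+00) = 34.116448
iter 4: u=1.564480  f(a)=+7.085e-07  f'(a)=-3.235e+00  a ← 34.116448 − (+7.085e-07/-3.235e+00) = 34.116449
iter 5: u=1.564480  f(a)=+2.842e-14  f'(a)=-3.235e+00  a ← 34.116449 − (+2.842e-14/-3.235e+00) = 34.116449
converged: |Δa| < 1e-12 after 5 iterations
sag = a·(cosh(S/(2a)) − 1) = 34.116449·(cosh(1.564480) − 1) = 50.993602
T_max/T_min = cosh(S/(2a)) = 2.494693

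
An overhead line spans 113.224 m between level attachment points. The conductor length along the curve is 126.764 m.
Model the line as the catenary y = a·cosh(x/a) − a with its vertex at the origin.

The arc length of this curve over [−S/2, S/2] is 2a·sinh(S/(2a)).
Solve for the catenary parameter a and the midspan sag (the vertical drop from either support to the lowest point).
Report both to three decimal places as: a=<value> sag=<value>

seed: a₀ = √(S³/(24(L−S))) = √(113.224³/(24·13.540)) = 66.833282
iter 1: u=0.847063  f(a)=+4.941e-01  f'(a)=-4.350e-01  a ← 66.833282 − (+4.941e-01/-4.350e-01) = 67.969196
iter 2: u=0.832907  f(a)=+1.288e-02  f'(a)=-4.126e-01  a ← 67.969196 − (+1.288e-02/-4.126e-01) = 68.000411
iter 3: u=0.832524  f(a)=+9.269e-06  f'(a)=-4.120e-01  a ← 68.000411 − (+9.269e-06/-4.120e-01) = 68.000434
iter 4: u=0.832524  f(a)=+4.775e-12  f'(a)=-4.120e-01  a ← 68.000434 − (+4.775e-12/-4.120e-01) = 68.000434
converged: |Δa| < 1e-12 after 4 iterations
sag = a·(cosh(S/(2a)) − 1) = 68.000434·(cosh(0.832524) − 1) = 24.958358
T_max/T_min = cosh(S/(2a)) = 1.367032

a=68.000 sag=24.958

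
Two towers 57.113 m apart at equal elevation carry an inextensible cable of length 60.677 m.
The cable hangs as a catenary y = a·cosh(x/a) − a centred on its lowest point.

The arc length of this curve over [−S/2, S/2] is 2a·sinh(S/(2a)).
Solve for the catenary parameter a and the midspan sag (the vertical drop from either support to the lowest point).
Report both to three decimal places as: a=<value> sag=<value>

seed: a₀ = √(S³/(24(L−S))) = √(57.113³/(24·3.564)) = 46.668946
iter 1: u=0.611895  f(a)=+6.732e-02  f'(a)=-1.585e-01  a ← 46.668946 − (+6.732e-02/-1.585e-01) = 47.093587
iter 2: u=0.606378  f(a)=+9.299e-04  f'(a)=-1.542e-01  a ← 47.093587 − (+9.299e-04/-1.542e-01) = 47.099618
iter 3: u=0.606300  f(a)=+1.829e-07  f'(a)=-1.541e-01  a ← 47.099618 − (+1.829e-07/-1.541e-01) = 47.099619
iter 4: u=0.606300  f(a)=+0.000e+00  f'(a)=-1.541e-01  a ← 47.099619 − (+0.000e+00/-1.541e-01) = 47.099619
converged: |Δa| < 1e-12 after 4 iterations
sag = a·(cosh(S/(2a)) − 1) = 47.099619·(cosh(0.606300) − 1) = 8.925364
T_max/T_min = cosh(S/(2a)) = 1.189500

a=47.100 sag=8.925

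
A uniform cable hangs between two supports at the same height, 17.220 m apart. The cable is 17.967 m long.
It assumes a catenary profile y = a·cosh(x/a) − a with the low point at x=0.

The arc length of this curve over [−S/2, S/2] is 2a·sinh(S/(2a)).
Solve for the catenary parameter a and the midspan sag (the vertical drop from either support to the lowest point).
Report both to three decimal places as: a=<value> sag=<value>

seed: a₀ = √(S³/(24(L−S))) = √(17.220³/(24·0.747)) = 16.876555
iter 1: u=0.510175  f(a)=+9.782e-03  f'(a)=-9.085e-02  a ← 16.876555 − (+9.782e-03/-9.085e-02) = 16.984225
iter 2: u=0.506941  f(a)=+9.440e-05  f'(a)=-8.910e-02  a ← 16.984225 − (+9.440e-05/-8.910e-02) = 16.985284
iter 3: u=0.506909  f(a)=+8.982e-09  f'(a)=-8.909e-02  a ← 16.985284 − (+8.982e-09/-8.909e-02) = 16.985284
iter 4: u=0.506909  f(a)=+0.000e+00  f'(a)=-8.909e-02  a ← 16.985284 − (+0.000e+00/-8.909e-02) = 16.985284
converged: |Δa| < 1e-12 after 4 iterations
sag = a·(cosh(S/(2a)) − 1) = 16.985284·(cosh(0.506909) − 1) = 2.229376
T_max/T_min = cosh(S/(2a)) = 1.131253

a=16.985 sag=2.229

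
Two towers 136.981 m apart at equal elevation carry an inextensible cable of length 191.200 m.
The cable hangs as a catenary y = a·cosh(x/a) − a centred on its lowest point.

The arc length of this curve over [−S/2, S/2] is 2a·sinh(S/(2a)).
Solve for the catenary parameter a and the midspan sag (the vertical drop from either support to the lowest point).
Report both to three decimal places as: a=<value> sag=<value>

seed: a₀ = √(S³/(24(L−S))) = √(136.981³/(24·54.219)) = 44.443589
iter 1: u=1.541066  f(a)=+6.815e+00  f'(a)=-3.071e+00  a ← 44.443589 − (+6.815e+00/-3.071e+00) = 46.662780
iter 2: u=1.467776  f(a)=+5.437e-01  f'(a)=-2.599e+00  a ← 46.662780 − (+5.437e-01/-2.599e+00) = 46.871991
iter 3: u=1.461224  f(a)=+4.123e-03  f'(a)=-2.559e+00  a ← 46.871991 − (+4.123e-03/-2.559e+00) = 46.873602
iter 4: u=1.461174  f(a)=+2.411e-07  f'(a)=-2.559e+00  a ← 46.873602 − (+2.411e-07/-2.559e+00) = 46.873603
iter 5: u=1.461174  f(a)=-2.842e-14  f'(a)=-2.559e+00  a ← 46.873603 − (-2.842e-14/-2.559e+00) = 46.873603
converged: |Δa| < 1e-12 after 5 iterations
sag = a·(cosh(S/(2a)) − 1) = 46.873603·(cosh(1.461174) − 1) = 59.599373
T_max/T_min = cosh(S/(2a)) = 2.271491

a=46.874 sag=59.599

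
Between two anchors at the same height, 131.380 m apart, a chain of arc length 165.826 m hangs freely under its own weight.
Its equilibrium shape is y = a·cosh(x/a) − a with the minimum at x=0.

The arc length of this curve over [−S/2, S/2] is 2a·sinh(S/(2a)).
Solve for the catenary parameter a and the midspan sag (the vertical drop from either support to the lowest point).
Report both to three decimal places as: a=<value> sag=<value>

a=54.321 sag=44.802

seed: a₀ = √(S³/(24(L−S))) = √(131.380³/(24·34.446)) = 52.374377
iter 1: u=1.254239  f(a)=+2.813e+00  f'(a)=-1.534e+00  a ← 52.374377 − (+2.813e+00/-1.534e+00) = 54.207891
iter 2: u=1.211816  f(a)=+1.545e-01  f'(a)=-1.370e+00  a ← 54.207891 − (+1.545e-01/-1.370e+00) = 54.320647
iter 3: u=1.209301  f(a)=+5.257e-04  f'(a)=-1.361e+00  a ← 54.320647 − (+5.257e-04/-1.361e+00) = 54.321034
iter 4: u=1.209292  f(a)=+6.133e-09  f'(a)=-1.361e+00  a ← 54.321034 − (+6.133e-09/-1.361e+00) = 54.321034
iter 5: u=1.209292  f(a)=-2.842e-14  f'(a)=-1.361e+00  a ← 54.321034 − (-2.842e-14/-1.361e+00) = 54.321034
converged: |Δa| < 1e-12 after 5 iterations
sag = a·(cosh(S/(2a)) − 1) = 54.321034·(cosh(1.209292) − 1) = 44.801821
T_max/T_min = cosh(S/(2a)) = 1.824760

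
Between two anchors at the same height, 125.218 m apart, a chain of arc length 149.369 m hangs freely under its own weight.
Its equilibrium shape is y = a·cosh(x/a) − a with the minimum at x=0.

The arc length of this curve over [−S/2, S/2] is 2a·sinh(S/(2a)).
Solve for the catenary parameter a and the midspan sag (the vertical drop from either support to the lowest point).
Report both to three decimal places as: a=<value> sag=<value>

seed: a₀ = √(S³/(24(L−S))) = √(125.218³/(24·24.151)) = 58.200533
iter 1: u=1.075746  f(a)=+1.437e+00  f'(a)=-9.300e-01  a ← 58.200533 − (+1.437e+00/-9.300e-01) = 59.745167
iter 2: u=1.047934  f(a)=+5.918e-02  f'(a)=-8.548e-01  a ← 59.745167 − (+5.918e-02/-8.548e-01) = 59.814392
iter 3: u=1.046721  f(a)=+1.100e-04  f'(a)=-8.517e-01  a ← 59.814392 − (+1.100e-04/-8.517e-01) = 59.814521
iter 4: u=1.046719  f(a)=+3.813e-10  f'(a)=-8.516e-01  a ← 59.814521 − (+3.813e-10/-8.516e-01) = 59.814521
iter 5: u=1.046719  f(a)=-2.842e-14  f'(a)=-8.516e-01  a ← 59.814521 − (-2.842e-14/-8.516e-01) = 59.814521
converged: |Δa| < 1e-12 after 5 iterations
sag = a·(cosh(S/(2a)) − 1) = 59.814521·(cosh(1.046719) − 1) = 35.870125
T_max/T_min = cosh(S/(2a)) = 1.599689

a=59.815 sag=35.870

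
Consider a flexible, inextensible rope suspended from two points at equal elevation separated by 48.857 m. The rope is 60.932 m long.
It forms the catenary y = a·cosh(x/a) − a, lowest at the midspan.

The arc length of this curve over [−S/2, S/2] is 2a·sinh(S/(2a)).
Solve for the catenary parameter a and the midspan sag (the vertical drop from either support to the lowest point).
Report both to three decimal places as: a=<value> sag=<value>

a=20.765 sag=16.104

seed: a₀ = √(S³/(24(L−S))) = √(48.857³/(24·12.075)) = 20.060465
iter 1: u=1.217743  f(a)=+9.276e-01  f'(a)=-1.392e+00  a ← 20.060465 − (+9.276e-01/-1.392e+00) = 20.726776
iter 2: u=1.178596  f(a)=+4.822e-02  f'(a)=-1.251e+00  a ← 20.726776 − (+4.822e-02/-1.251e+00) = 20.765327
iter 3: u=1.176408  f(a)=+1.461e-04  f'(a)=-1.243e+00  a ← 20.765327 − (+1.461e-04/-1.243e+00) = 20.765445
iter 4: u=1.176401  f(a)=+1.351e-09  f'(a)=-1.243e+00  a ← 20.765445 − (+1.351e-09/-1.243e+00) = 20.765445
iter 5: u=1.176401  f(a)=+7.105e-15  f'(a)=-1.243e+00  a ← 20.765445 − (+7.105e-15/-1.243e+00) = 20.765445
converged: |Δa| < 1e-12 after 5 iterations
sag = a·(cosh(S/(2a)) − 1) = 20.765445·(cosh(1.176401) − 1) = 16.104338
T_max/T_min = cosh(S/(2a)) = 1.775535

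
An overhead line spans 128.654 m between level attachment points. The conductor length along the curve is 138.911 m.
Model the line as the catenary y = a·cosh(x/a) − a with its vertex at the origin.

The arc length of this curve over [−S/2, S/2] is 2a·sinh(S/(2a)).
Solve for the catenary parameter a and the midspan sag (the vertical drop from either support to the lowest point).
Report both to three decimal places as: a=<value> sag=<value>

a=94.100 sag=22.857

seed: a₀ = √(S³/(24(L−S))) = √(128.654³/(24·10.257)) = 93.007751
iter 1: u=0.691631  f(a)=+2.481e-01  f'(a)=-2.313e-01  a ← 93.007751 − (+2.481e-01/-2.313e-01) = 94.080563
iter 2: u=0.683744  f(a)=+4.359e-03  f'(a)=-2.232e-01  a ← 94.080563 − (+4.359e-03/-2.232e-01) = 94.100088
iter 3: u=0.683602  f(a)=+1.398e-06  f'(a)=-2.231e-01  a ← 94.100088 − (+1.398e-06/-2.231e-01) = 94.100095
iter 4: u=0.683602  f(a)=+1.421e-13  f'(a)=-2.231e-01  a ← 94.100095 − (+1.421e-13/-2.231e-01) = 94.100095
converged: |Δa| < 1e-12 after 4 iterations
sag = a·(cosh(S/(2a)) − 1) = 94.100095·(cosh(0.683602) − 1) = 22.856711
T_max/T_min = cosh(S/(2a)) = 1.242898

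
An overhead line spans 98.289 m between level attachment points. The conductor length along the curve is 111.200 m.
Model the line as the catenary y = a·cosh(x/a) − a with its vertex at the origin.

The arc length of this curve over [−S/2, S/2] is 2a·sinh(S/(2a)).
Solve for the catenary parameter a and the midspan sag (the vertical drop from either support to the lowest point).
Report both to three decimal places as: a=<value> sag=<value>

seed: a₀ = √(S³/(24(L−S))) = √(98.289³/(24·12.911)) = 55.356907
iter 1: u=0.887775  f(a)=+5.184e-01  f'(a)=-5.043e-01  a ← 55.356907 − (+5.184e-01/-5.043e-01) = 56.384990
iter 2: u=0.871588  f(a)=+1.480e-02  f'(a)=-4.759e-01  a ← 56.384990 − (+1.480e-02/-4.759e-01) = 56.416081
iter 3: u=0.871108  f(a)=+1.283e-05  f'(a)=-4.750e-01  a ← 56.416081 − (+1.283e-05/-4.750e-01) = 56.416108
iter 4: u=0.871108  f(a)=+9.663e-12  f'(a)=-4.750e-01  a ← 56.416108 − (+9.663e-12/-4.750e-01) = 56.416108
converged: |Δa| < 1e-12 after 4 iterations
sag = a·(cosh(S/(2a)) − 1) = 56.416108·(cosh(0.871108) − 1) = 22.793344
T_max/T_min = cosh(S/(2a)) = 1.404022

a=56.416 sag=22.793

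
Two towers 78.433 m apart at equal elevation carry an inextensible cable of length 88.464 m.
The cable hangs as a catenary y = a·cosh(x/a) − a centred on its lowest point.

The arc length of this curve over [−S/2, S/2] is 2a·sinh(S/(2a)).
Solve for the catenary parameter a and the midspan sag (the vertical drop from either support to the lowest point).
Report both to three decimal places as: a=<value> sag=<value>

a=45.603 sag=17.927

seed: a₀ = √(S³/(24(L−S))) = √(78.433³/(24·10.031)) = 44.768290
iter 1: u=0.875988  f(a)=+3.920e-01  f'(a)=-4.835e-01  a ← 44.768290 − (+3.920e-01/-4.835e-01) = 45.579037
iter 2: u=0.860407  f(a)=+1.090e-02  f'(a)=-4.569e-01  a ← 45.579037 − (+1.090e-02/-4.569e-01) = 45.602895
iter 3: u=0.859956  f(a)=+8.967e-06  f'(a)=-4.562e-01  a ← 45.602895 − (+8.967e-06/-4.562e-01) = 45.602915
iter 4: u=0.859956  f(a)=+6.068e-12  f'(a)=-4.562e-01  a ← 45.602915 − (+6.068e-12/-4.562e-01) = 45.602915
converged: |Δa| < 1e-12 after 4 iterations
sag = a·(cosh(S/(2a)) − 1) = 45.602915·(cosh(0.859956) − 1) = 17.927359
T_max/T_min = cosh(S/(2a)) = 1.393119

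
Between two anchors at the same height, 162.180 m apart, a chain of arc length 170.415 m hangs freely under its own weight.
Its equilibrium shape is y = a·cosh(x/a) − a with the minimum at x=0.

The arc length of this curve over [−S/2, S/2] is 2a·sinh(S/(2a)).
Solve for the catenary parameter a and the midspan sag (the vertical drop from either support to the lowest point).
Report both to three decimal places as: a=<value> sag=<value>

a=148.018 sag=22.773

seed: a₀ = √(S³/(24(L−S))) = √(162.180³/(24·8.235)) = 146.912423
iter 1: u=0.551961  f(a)=+1.264e-01  f'(a)=-1.156e-01  a ← 146.912423 − (+1.264e-01/-1.156e-01) = 148.005861
iter 2: u=0.547884  f(a)=+1.425e-03  f'(a)=-1.130e-01  a ← 148.005861 − (+1.425e-03/-1.130e-01) = 148.018471
iter 3: u=0.547837  f(a)=+1.857e-07  f'(a)=-1.129e-01  a ← 148.018471 − (+1.857e-07/-1.129e-01) = 148.018473
iter 4: u=0.547837  f(a)=-5.684e-14  f'(a)=-1.129e-01  a ← 148.018473 − (-5.684e-14/-1.129e-01) = 148.018473
converged: |Δa| < 1e-12 after 4 iterations
sag = a·(cosh(S/(2a)) − 1) = 148.018473·(cosh(0.547837) − 1) = 22.773173
T_max/T_min = cosh(S/(2a)) = 1.153854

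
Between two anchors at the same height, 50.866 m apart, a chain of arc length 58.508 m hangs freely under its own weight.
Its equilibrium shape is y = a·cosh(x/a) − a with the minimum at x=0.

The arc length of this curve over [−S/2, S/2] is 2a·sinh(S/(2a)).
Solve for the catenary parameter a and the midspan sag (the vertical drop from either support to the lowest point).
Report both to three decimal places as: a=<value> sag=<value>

a=27.371 sag=12.691

seed: a₀ = √(S³/(24(L−S))) = √(50.866³/(24·7.642)) = 26.787504
iter 1: u=0.949435  f(a)=+3.519e-01  f'(a)=-6.237e-01  a ← 26.787504 − (+3.519e-01/-6.237e-01) = 27.351769
iter 2: u=0.929848  f(a)=+1.143e-02  f'(a)=-5.838e-01  a ← 27.351769 − (+1.143e-02/-5.838e-01) = 27.371343
iter 3: u=0.929183  f(a)=+1.294e-05  f'(a)=-5.824e-01  a ← 27.371343 − (+1.294e-05/-5.824e-01) = 27.371365
iter 4: u=0.929183  f(a)=+1.666e-11  f'(a)=-5.824e-01  a ← 27.371365 − (+1.666e-11/-5.824e-01) = 27.371365
iter 5: u=0.929183  f(a)=-1.421e-14  f'(a)=-5.824e-01  a ← 27.371365 − (-1.421e-14/-5.824e-01) = 27.371365
converged: |Δa| < 1e-12 after 5 iterations
sag = a·(cosh(S/(2a)) − 1) = 27.371365·(cosh(0.929183) − 1) = 12.690938
T_max/T_min = cosh(S/(2a)) = 1.463657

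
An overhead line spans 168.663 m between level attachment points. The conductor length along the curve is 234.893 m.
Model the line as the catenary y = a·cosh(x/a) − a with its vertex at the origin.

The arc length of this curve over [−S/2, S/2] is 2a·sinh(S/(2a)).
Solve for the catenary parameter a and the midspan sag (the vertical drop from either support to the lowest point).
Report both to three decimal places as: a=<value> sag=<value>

seed: a₀ = √(S³/(24(L−S))) = √(168.663³/(24·66.230)) = 54.941022
iter 1: u=1.534946  f(a)=+8.254e+00  f'(a)=-3.029e+00  a ← 54.941022 − (+8.254e+00/-3.029e+00) = 57.666214
iter 2: u=1.462407  f(a)=+6.539e-01  f'(a)=-2.566e+00  a ← 57.666214 − (+6.539e-01/-2.566e+00) = 57.921009
iter 3: u=1.455974  f(a)=+4.884e-03  f'(a)=-2.528e+00  a ← 57.921009 − (+4.884e-03/-2.528e+00) = 57.922941
iter 4: u=1.455926  f(a)=+2.769e-07  f'(a)=-2.528e+00  a ← 57.922941 − (+2.769e-07/-2.528e+00) = 57.922941
iter 5: u=1.455926  f(a)=-5.684e-14  f'(a)=-2.528e+00  a ← 57.922941 − (-5.684e-14/-2.528e+00) = 57.922941
converged: |Δa| < 1e-12 after 5 iterations
sag = a·(cosh(S/(2a)) − 1) = 57.922941·(cosh(1.455926) − 1) = 73.030285
T_max/T_min = cosh(S/(2a)) = 2.260818

a=57.923 sag=73.030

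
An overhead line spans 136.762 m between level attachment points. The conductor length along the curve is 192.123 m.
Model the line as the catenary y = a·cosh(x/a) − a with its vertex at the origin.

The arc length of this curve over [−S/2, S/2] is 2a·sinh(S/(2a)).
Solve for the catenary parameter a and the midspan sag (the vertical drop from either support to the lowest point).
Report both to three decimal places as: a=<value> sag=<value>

seed: a₀ = √(S³/(24(L−S))) = √(136.762³/(24·55.361)) = 43.877369
iter 1: u=1.558457  f(a)=+7.125e+00  f'(a)=-3.192e+00  a ← 43.877369 − (+7.125e+00/-3.192e+00) = 46.109606
iter 2: u=1.483010  f(a)=+5.798e-01  f'(a)=-2.692e+00  a ← 46.109606 − (+5.798e-01/-2.692e+00) = 46.325019
iter 3: u=1.476114  f(a)=+4.592e-03  f'(a)=-2.649e+00  a ← 46.325019 − (+4.592e-03/-2.649e+00) = 46.326752
iter 4: u=1.476059  f(a)=+2.930e-07  f'(a)=-2.649e+00  a ← 46.326752 − (+2.930e-07/-2.649e+00) = 46.326752
iter 5: u=1.476059  f(a)=+0.000e+00  f'(a)=-2.649e+00  a ← 46.326752 − (+0.000e+00/-2.649e+00) = 46.326752
converged: |Δa| < 1e-12 after 5 iterations
sag = a·(cosh(S/(2a)) − 1) = 46.326752·(cosh(1.476059) − 1) = 60.322110
T_max/T_min = cosh(S/(2a)) = 2.302101

a=46.327 sag=60.322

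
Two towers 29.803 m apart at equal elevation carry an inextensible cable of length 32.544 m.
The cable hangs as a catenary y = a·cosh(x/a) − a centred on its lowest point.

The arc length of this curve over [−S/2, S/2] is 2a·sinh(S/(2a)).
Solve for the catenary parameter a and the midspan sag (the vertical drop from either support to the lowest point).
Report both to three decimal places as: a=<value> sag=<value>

seed: a₀ = √(S³/(24(L−S))) = √(29.803³/(24·2.741)) = 20.059950
iter 1: u=0.742848  f(a)=+7.663e-02  f'(a)=-2.887e-01  a ← 20.059950 − (+7.663e-02/-2.887e-01) = 20.325412
iter 2: u=0.733146  f(a)=+1.548e-03  f'(a)=-2.771e-01  a ← 20.325412 − (+1.548e-03/-2.771e-01) = 20.330997
iter 3: u=0.732945  f(a)=+6.602e-07  f'(a)=-2.769e-01  a ← 20.330997 − (+6.602e-07/-2.769e-01) = 20.330999
iter 4: u=0.732945  f(a)=+1.208e-13  f'(a)=-2.769e-01  a ← 20.330999 − (+1.208e-13/-2.769e-01) = 20.330999
converged: |Δa| < 1e-12 after 4 iterations
sag = a·(cosh(S/(2a)) − 1) = 20.330999·(cosh(0.732945) − 1) = 5.709882
T_max/T_min = cosh(S/(2a)) = 1.280846

a=20.331 sag=5.710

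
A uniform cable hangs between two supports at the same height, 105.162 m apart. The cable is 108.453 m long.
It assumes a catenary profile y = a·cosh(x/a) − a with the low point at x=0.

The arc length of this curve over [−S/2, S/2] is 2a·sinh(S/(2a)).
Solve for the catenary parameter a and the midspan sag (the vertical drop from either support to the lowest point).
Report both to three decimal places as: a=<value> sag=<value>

a=121.910 sag=11.516

seed: a₀ = √(S³/(24(L−S))) = √(105.162³/(24·3.291)) = 121.344108
iter 1: u=0.433321  f(a)=+3.104e-02  f'(a)=-5.527e-02  a ← 121.344108 − (+3.104e-02/-5.527e-02) = 121.905658
iter 2: u=0.431325  f(a)=+2.168e-04  f'(a)=-5.450e-02  a ← 121.905658 − (+2.168e-04/-5.450e-02) = 121.909635
iter 3: u=0.431311  f(a)=+1.074e-08  f'(a)=-5.449e-02  a ← 121.909635 − (+1.074e-08/-5.449e-02) = 121.909636
iter 4: u=0.431311  f(a)=+0.000e+00  f'(a)=-5.449e-02  a ← 121.909636 − (+0.000e+00/-5.449e-02) = 121.909636
converged: |Δa| < 1e-12 after 4 iterations
sag = a·(cosh(S/(2a)) − 1) = 121.909636·(cosh(0.431311) − 1) = 11.516271
T_max/T_min = cosh(S/(2a)) = 1.094466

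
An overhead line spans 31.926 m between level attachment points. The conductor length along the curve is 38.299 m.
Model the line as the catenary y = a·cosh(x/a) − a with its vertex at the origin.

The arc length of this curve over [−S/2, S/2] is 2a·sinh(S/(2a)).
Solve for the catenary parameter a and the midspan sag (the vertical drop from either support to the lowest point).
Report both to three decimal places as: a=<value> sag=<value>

seed: a₀ = √(S³/(24(L−S))) = √(31.926³/(24·6.373)) = 14.586100
iter 1: u=1.094398  f(a)=+3.927e-01  f'(a)=-9.831e-01  a ← 14.586100 − (+3.927e-01/-9.831e-01) = 14.985573
iter 2: u=1.065225  f(a)=+1.671e-02  f'(a)=-9.010e-01  a ← 14.985573 − (+1.671e-02/-9.010e-01) = 15.004120
iter 3: u=1.063908  f(a)=+3.324e-05  f'(a)=-8.974e-01  a ← 15.004120 − (+3.324e-05/-8.974e-01) = 15.004157
iter 4: u=1.063905  f(a)=+1.321e-10  f'(a)=-8.974e-01  a ← 15.004157 − (+1.321e-10/-8.974e-01) = 15.004157
iter 5: u=1.063905  f(a)=-7.105e-15  f'(a)=-8.974e-01  a ← 15.004157 − (-7.105e-15/-8.974e-01) = 15.004157
converged: |Δa| < 1e-12 after 5 iterations
sag = a·(cosh(S/(2a)) − 1) = 15.004157·(cosh(1.063905) − 1) = 9.323360
T_max/T_min = cosh(S/(2a)) = 1.621385

a=15.004 sag=9.323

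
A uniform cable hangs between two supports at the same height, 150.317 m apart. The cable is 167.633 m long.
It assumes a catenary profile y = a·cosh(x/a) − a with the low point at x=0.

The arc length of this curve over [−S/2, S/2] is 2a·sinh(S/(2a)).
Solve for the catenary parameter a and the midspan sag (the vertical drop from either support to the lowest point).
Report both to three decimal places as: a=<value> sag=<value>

seed: a₀ = √(S³/(24(L−S))) = √(150.317³/(24·17.316)) = 90.402979
iter 1: u=0.831372  f(a)=+6.084e-01  f'(a)=-4.102e-01  a ← 90.402979 − (+6.084e-01/-4.102e-01) = 91.885986
iter 2: u=0.817954  f(a)=+1.529e-02  f'(a)=-3.898e-01  a ← 91.885986 − (+1.529e-02/-3.898e-01) = 91.925215
iter 3: u=0.817605  f(a)=+1.022e-05  f'(a)=-3.893e-01  a ← 91.925215 − (+1.022e-05/-3.893e-01) = 91.925241
iter 4: u=0.817605  f(a)=+4.576e-12  f'(a)=-3.893e-01  a ← 91.925241 − (+4.576e-12/-3.893e-01) = 91.925241
converged: |Δa| < 1e-12 after 4 iterations
sag = a·(cosh(S/(2a)) − 1) = 91.925241·(cosh(0.817605) − 1) = 32.475143
T_max/T_min = cosh(S/(2a)) = 1.353278

a=91.925 sag=32.475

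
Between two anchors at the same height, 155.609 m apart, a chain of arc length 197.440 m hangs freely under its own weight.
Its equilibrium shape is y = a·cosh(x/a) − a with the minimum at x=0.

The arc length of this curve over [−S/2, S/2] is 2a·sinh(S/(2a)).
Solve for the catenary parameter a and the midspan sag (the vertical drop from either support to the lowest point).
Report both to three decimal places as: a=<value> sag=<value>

seed: a₀ = √(S³/(24(L−S))) = √(155.609³/(24·41.831)) = 61.262868
iter 1: u=1.270011  f(a)=+3.506e+00  f'(a)=-1.599e+00  a ← 61.262868 − (+3.506e+00/-1.599e+00) = 63.455550
iter 2: u=1.226126  f(a)=+1.970e-01  f'(a)=-1.424e+00  a ← 63.455550 − (+1.970e-01/-1.424e+00) = 63.593923
iter 3: u=1.223458  f(a)=+7.042e-04  f'(a)=-1.414e+00  a ← 63.593923 − (+7.042e-04/-1.414e+00) = 63.594421
iter 4: u=1.223449  f(a)=+9.065e-09  f'(a)=-1.414e+00  a ← 63.594421 − (+9.065e-09/-1.414e+00) = 63.594421
iter 5: u=1.223449  f(a)=-2.842e-14  f'(a)=-1.414e+00  a ← 63.594421 − (-2.842e-14/-1.414e+00) = 63.594421
converged: |Δa| < 1e-12 after 5 iterations
sag = a·(cosh(S/(2a)) − 1) = 63.594421·(cosh(1.223449) − 1) = 53.835936
T_max/T_min = cosh(S/(2a)) = 1.846551

a=63.594 sag=53.836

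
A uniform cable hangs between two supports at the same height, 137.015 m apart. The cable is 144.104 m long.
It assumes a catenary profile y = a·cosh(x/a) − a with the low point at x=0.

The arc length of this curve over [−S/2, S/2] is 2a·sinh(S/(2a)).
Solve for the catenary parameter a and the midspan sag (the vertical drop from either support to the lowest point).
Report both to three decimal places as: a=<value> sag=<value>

seed: a₀ = √(S³/(24(L−S))) = √(137.015³/(24·7.089)) = 122.957228
iter 1: u=0.557165  f(a)=+1.108e-01  f'(a)=-1.189e-01  a ← 122.957228 − (+1.108e-01/-1.189e-01) = 123.889304
iter 2: u=0.552973  f(a)=+1.273e-03  f'(a)=-1.162e-01  a ← 123.889304 − (+1.273e-03/-1.162e-01) = 123.900259
iter 3: u=0.552925  f(a)=+1.723e-07  f'(a)=-1.162e-01  a ← 123.900259 − (+1.723e-07/-1.162e-01) = 123.900261
iter 4: u=0.552925  f(a)=+2.842e-14  f'(a)=-1.162e-01  a ← 123.900261 − (+2.842e-14/-1.162e-01) = 123.900261
converged: |Δa| < 1e-12 after 4 iterations
sag = a·(cosh(S/(2a)) − 1) = 123.900261·(cosh(0.552925) − 1) = 19.427215
T_max/T_min = cosh(S/(2a)) = 1.156797

a=123.900 sag=19.427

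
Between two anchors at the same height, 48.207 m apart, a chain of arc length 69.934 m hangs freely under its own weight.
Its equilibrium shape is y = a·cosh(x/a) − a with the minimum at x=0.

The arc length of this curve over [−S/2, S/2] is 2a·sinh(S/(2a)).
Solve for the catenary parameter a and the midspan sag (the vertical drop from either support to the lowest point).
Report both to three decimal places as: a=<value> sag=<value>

a=15.561 sag=22.712

seed: a₀ = √(S³/(24(L−S))) = √(48.207³/(24·21.727)) = 14.657492
iter 1: u=1.644449  f(a)=+3.134e+00  f'(a)=-3.848e+00  a ← 14.657492 − (+3.134e+00/-3.848e+00) = 15.472033
iter 2: u=1.557875  f(a)=+2.802e-01  f'(a)=-3.188e+00  a ← 15.472033 − (+2.802e-01/-3.188e+00) = 15.559939
iter 3: u=1.549074  f(a)=+2.726e-03  f'(a)=-3.126e+00  a ← 15.559939 − (+2.726e-03/-3.126e+00) = 15.560811
iter 4: u=1.548987  f(a)=+2.635e-07  f'(a)=-3.125e+00  a ← 15.560811 − (+2.635e-07/-3.125e+00) = 15.560811
iter 5: u=1.548987  f(a)=+0.000e+00  f'(a)=-3.125e+00  a ← 15.560811 − (+0.000e+00/-3.125e+00) = 15.560811
converged: |Δa| < 1e-12 after 5 iterations
sag = a·(cosh(S/(2a)) − 1) = 15.560811·(cosh(1.548987) − 1) = 22.712286
T_max/T_min = cosh(S/(2a)) = 2.459582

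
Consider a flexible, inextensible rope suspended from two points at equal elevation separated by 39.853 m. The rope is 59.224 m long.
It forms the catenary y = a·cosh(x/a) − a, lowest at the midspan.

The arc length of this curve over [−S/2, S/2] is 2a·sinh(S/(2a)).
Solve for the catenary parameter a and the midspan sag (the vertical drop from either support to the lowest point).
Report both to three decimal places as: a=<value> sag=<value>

a=12.439 sag=19.680

seed: a₀ = √(S³/(24(L−S))) = √(39.853³/(24·19.371)) = 11.668362
iter 1: u=1.707738  f(a)=+3.029e+00  f'(a)=-4.395e+00  a ← 11.668362 − (+3.029e+00/-4.395e+00) = 12.357532
iter 2: u=1.612498  f(a)=+2.891e-01  f'(a)=-3.593e+00  a ← 12.357532 − (+2.891e-01/-3.593e+00) = 12.437997
iter 3: u=1.602067  f(a)=+3.247e-03  f'(a)=-3.512e+00  a ← 12.437997 − (+3.247e-03/-3.512e+00) = 12.438921
iter 4: u=1.601948  f(a)=+4.198e-07  f'(a)=-3.512e+00  a ← 12.438921 − (+4.198e-07/-3.512e+00) = 12.438921
iter 5: u=1.601948  f(a)=-7.105e-15  f'(a)=-3.512e+00  a ← 12.438921 − (-7.105e-15/-3.512e+00) = 12.438921
converged: |Δa| < 1e-12 after 5 iterations
sag = a·(cosh(S/(2a)) − 1) = 12.438921·(cosh(1.601948) − 1) = 19.679567
T_max/T_min = cosh(S/(2a)) = 2.582096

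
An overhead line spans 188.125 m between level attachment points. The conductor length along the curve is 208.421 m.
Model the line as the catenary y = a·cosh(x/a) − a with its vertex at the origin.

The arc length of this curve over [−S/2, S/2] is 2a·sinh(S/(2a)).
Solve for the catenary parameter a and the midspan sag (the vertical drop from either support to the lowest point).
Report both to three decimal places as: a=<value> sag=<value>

seed: a₀ = √(S³/(24(L−S))) = √(188.125³/(24·20.296)) = 116.911955
iter 1: u=0.804558  f(a)=+6.671e-01  f'(a)=-3.702e-01  a ← 116.911955 − (+6.671e-01/-3.702e-01) = 118.713971
iter 2: u=0.792346  f(a)=+1.574e-02  f'(a)=-3.529e-01  a ← 118.713971 − (+1.574e-02/-3.529e-01) = 118.758561
iter 3: u=0.792048  f(a)=+9.226e-06  f'(a)=-3.525e-01  a ← 118.758561 − (+9.226e-06/-3.525e-01) = 118.758587
iter 4: u=0.792048  f(a)=+3.183e-12  f'(a)=-3.525e-01  a ← 118.758587 − (+3.183e-12/-3.525e-01) = 118.758587
converged: |Δa| < 1e-12 after 4 iterations
sag = a·(cosh(S/(2a)) − 1) = 118.758587·(cosh(0.792048) − 1) = 39.239610
T_max/T_min = cosh(S/(2a)) = 1.330415

a=118.759 sag=39.240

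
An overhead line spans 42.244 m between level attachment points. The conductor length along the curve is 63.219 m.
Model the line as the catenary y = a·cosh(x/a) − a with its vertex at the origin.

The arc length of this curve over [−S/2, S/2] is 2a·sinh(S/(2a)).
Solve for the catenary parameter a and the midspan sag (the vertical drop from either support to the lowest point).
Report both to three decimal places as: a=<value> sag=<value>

a=13.061 sag=21.140

seed: a₀ = √(S³/(24(L−S))) = √(42.244³/(24·20.975)) = 12.237450
iter 1: u=1.726013  f(a)=+3.355e+00  f'(a)=-4.564e+00  a ← 12.237450 − (+3.355e+00/-4.564e+00) = 12.972620
iter 2: u=1.628198  f(a)=+3.262e-01  f'(a)=-3.716e+00  a ← 12.972620 − (+3.262e-01/-3.716e+00) = 13.060381
iter 3: u=1.617258  f(a)=+3.814e-03  f'(a)=-3.630e+00  a ← 13.060381 − (+3.814e-03/-3.630e+00) = 13.061432
iter 4: u=1.617127  f(a)=+5.351e-07  f'(a)=-3.629e+00  a ← 13.061432 − (+5.351e-07/-3.629e+00) = 13.061432
iter 5: u=1.617127  f(a)=+2.842e-14  f'(a)=-3.629e+00  a ← 13.061432 − (+2.842e-14/-3.629e+00) = 13.061432
converged: |Δa| < 1e-12 after 5 iterations
sag = a·(cosh(S/(2a)) − 1) = 13.061432·(cosh(1.617127) − 1) = 21.140344
T_max/T_min = cosh(S/(2a)) = 2.618532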